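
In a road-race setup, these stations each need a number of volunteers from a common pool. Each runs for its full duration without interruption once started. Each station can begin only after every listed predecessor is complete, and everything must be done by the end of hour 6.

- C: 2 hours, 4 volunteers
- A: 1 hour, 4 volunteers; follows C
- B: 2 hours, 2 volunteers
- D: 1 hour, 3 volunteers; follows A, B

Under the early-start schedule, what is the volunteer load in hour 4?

At early start, hour 4 has: D.
Demand: 3 = 3.

3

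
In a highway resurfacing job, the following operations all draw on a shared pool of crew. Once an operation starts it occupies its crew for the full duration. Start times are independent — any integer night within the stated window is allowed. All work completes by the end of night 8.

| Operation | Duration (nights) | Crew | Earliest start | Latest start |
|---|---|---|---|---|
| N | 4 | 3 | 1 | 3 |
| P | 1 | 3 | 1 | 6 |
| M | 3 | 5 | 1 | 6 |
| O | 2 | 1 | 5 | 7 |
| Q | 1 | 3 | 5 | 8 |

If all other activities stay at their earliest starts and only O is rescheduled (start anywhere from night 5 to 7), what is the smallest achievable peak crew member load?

O@5: n1:11  n2:8  n3:8  n4:3  n5:4  n6:1  n7:0  n8:0 → peak 11
O@6: n1:11  n2:8  n3:8  n4:3  n5:3  n6:1  n7:1  n8:0 → peak 11
O@7: n1:11  n2:8  n3:8  n4:3  n5:3  n6:0  n7:1  n8:1 → peak 11
Best is O@5, peak 11.

11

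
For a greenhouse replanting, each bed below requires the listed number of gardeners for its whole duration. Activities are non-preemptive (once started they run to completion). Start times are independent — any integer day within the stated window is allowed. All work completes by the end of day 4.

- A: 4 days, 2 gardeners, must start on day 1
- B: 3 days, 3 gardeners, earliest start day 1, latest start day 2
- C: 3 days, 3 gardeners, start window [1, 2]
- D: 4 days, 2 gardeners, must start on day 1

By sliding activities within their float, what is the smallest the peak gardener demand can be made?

Schedule A@1, B@1, C@1, D@1: d1:10  d2:10  d3:10  d4:4 — peak 10.
No arrangement of the 4 feasible schedules does better.

10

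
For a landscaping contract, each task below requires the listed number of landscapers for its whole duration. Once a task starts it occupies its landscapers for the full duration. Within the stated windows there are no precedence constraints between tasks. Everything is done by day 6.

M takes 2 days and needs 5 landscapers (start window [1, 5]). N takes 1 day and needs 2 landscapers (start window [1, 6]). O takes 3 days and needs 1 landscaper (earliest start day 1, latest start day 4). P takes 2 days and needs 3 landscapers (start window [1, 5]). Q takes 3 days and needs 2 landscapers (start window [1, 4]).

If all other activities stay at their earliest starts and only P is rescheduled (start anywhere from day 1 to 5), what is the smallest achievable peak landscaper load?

P@1: d1:13  d2:11  d3:3  d4:0  d5:0  d6:0 → peak 13
P@2: d1:10  d2:11  d3:6  d4:0  d5:0  d6:0 → peak 11
P@3: d1:10  d2:8  d3:6  d4:3  d5:0  d6:0 → peak 10
P@4: d1:10  d2:8  d3:3  d4:3  d5:3  d6:0 → peak 10
P@5: d1:10  d2:8  d3:3  d4:0  d5:3  d6:3 → peak 10
Best is P@3, peak 10.

10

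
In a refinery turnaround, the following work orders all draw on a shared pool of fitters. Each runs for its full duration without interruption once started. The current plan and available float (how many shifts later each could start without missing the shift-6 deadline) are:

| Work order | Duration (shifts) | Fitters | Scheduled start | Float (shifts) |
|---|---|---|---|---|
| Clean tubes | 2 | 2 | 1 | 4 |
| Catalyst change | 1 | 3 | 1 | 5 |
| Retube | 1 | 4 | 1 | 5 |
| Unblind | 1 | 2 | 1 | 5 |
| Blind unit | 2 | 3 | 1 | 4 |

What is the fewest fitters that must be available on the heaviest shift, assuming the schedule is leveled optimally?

4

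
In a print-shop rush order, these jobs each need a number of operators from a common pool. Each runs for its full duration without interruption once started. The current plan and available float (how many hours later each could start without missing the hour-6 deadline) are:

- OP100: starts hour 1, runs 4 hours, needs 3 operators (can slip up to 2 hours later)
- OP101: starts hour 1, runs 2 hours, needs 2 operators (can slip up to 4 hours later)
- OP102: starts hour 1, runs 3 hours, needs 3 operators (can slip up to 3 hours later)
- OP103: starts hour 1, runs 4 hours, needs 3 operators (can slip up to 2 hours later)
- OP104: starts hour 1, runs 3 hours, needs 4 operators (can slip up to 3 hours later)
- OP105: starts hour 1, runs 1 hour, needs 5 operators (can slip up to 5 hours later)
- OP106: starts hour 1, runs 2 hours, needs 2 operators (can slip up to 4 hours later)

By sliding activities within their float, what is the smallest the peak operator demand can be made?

11

Early-start (OP100@1, OP101@1, OP102@1, OP103@1, OP104@1, OP105@1, OP106@1) gives peak 22: h1:22  h2:17  h3:13  h4:6  h5:0  h6:0.
Shift OP104→4, OP105→5, OP106→5.
Schedule OP100@1, OP101@1, OP102@1, OP103@1, OP104@4, OP105@5, OP106@5: h1:11  h2:11  h3:9  h4:10  h5:11  h6:6 — peak 11.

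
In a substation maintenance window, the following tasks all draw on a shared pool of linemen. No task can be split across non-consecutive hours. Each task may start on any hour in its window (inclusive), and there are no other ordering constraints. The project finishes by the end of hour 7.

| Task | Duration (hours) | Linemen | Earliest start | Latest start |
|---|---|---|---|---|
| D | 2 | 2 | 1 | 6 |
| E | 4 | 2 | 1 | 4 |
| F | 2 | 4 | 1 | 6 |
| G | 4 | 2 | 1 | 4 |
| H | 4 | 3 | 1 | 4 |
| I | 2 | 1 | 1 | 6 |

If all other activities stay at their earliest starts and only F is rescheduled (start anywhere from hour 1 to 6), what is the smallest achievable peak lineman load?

F@1: h1:14  h2:14  h3:7  h4:7  h5:0  h6:0  h7:0 → peak 14
F@2: h1:10  h2:14  h3:11  h4:7  h5:0  h6:0  h7:0 → peak 14
F@3: h1:10  h2:10  h3:11  h4:11  h5:0  h6:0  h7:0 → peak 11
F@4: h1:10  h2:10  h3:7  h4:11  h5:4  h6:0  h7:0 → peak 11
F@5: h1:10  h2:10  h3:7  h4:7  h5:4  h6:4  h7:0 → peak 10
F@6: h1:10  h2:10  h3:7  h4:7  h5:0  h6:4  h7:4 → peak 10
Best is F@5, peak 10.

10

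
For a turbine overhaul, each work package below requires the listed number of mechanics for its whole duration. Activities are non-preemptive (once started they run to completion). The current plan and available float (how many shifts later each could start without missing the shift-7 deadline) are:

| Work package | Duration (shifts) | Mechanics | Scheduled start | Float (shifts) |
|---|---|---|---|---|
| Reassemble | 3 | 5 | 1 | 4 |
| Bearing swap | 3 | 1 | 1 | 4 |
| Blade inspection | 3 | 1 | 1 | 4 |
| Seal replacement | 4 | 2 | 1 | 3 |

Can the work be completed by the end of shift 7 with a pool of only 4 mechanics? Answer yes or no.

no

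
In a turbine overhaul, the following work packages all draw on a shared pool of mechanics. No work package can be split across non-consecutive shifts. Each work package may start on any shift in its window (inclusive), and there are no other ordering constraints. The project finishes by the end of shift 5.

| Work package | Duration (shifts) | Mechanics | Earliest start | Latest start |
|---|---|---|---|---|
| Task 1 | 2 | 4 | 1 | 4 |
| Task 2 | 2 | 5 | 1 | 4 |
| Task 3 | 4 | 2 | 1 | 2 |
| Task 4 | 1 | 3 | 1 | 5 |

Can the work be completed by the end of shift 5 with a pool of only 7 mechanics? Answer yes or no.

Schedule Task 1@1, Task 2@3, Task 3@1, Task 4@5: s1:6  s2:6  s3:7  s4:7  s5:3 — peak 7 ≤ 7.

yes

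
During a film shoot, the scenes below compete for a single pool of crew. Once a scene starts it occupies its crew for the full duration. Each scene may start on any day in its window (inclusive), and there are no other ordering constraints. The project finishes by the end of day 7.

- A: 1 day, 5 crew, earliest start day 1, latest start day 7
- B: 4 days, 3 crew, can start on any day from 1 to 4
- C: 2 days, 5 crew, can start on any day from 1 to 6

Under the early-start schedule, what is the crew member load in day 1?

At early start, day 1 has: A, B, C.
Demand: 5 + 3 + 5 = 13.

13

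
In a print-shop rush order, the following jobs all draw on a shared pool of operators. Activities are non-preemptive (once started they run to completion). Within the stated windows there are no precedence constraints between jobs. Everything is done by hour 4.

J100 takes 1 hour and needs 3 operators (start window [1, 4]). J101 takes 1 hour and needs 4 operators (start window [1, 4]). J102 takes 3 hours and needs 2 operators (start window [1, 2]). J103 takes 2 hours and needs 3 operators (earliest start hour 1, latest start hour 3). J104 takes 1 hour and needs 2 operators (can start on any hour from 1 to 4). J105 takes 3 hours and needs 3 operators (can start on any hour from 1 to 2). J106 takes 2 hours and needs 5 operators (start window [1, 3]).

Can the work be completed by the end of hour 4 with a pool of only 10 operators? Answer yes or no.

yes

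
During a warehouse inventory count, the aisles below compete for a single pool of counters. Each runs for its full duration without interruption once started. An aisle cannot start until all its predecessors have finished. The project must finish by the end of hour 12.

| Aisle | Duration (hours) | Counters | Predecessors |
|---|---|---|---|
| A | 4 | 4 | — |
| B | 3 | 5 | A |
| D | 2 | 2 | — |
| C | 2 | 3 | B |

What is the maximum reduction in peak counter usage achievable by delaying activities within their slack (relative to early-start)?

1

Early-start peak: h1:6  h2:6  h3:4  h4:4  h5:5  h6:5  h7:5  h8:3  h9:3  h10:0  h11:0  h12:0 ⇒ 6.
Leveled (A@1, B@5, D@8, C@8): h1:4  h2:4  h3:4  h4:4  h5:5  h6:5  h7:5  h8:5  h9:5  h10:0  h11:0  h12:0 ⇒ 5.
Reduction 6 − 5 = 1.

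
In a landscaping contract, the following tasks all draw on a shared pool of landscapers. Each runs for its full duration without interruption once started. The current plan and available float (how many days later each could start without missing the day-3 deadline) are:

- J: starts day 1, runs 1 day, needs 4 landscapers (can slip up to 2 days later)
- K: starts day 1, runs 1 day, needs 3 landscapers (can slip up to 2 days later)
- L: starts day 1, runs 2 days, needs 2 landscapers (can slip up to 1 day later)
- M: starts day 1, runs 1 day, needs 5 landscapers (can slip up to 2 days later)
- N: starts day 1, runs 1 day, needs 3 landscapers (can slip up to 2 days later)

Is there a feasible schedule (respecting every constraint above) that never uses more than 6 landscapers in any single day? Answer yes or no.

Total landscaper-days = 19; over 3 days the average is 19/3 > 6, so some day must exceed 6.

no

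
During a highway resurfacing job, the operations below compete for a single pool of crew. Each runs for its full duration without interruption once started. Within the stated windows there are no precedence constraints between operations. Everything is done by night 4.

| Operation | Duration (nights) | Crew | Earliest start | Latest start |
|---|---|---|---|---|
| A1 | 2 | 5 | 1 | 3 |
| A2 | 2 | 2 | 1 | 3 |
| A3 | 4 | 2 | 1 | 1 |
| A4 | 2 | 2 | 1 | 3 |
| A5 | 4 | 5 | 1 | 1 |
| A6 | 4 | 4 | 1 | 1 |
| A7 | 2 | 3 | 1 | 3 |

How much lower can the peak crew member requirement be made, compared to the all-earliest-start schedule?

5

Early-start peak: n1:23  n2:23  n3:11  n4:11 ⇒ 23.
Leveled (A1@1, A2@1, A3@1, A4@3, A5@1, A6@1, A7@3): n1:18  n2:18  n3:16  n4:16 ⇒ 18.
Reduction 23 − 18 = 5.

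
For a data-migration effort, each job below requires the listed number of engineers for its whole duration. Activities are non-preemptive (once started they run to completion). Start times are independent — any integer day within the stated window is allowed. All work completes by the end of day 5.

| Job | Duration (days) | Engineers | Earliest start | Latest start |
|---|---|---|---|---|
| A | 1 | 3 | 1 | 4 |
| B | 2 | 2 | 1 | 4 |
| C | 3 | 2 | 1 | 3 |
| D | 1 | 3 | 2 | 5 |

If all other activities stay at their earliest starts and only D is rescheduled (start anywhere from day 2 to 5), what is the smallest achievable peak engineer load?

7

D@2: d1:7  d2:7  d3:2  d4:0  d5:0 → peak 7
D@3: d1:7  d2:4  d3:5  d4:0  d5:0 → peak 7
D@4: d1:7  d2:4  d3:2  d4:3  d5:0 → peak 7
D@5: d1:7  d2:4  d3:2  d4:0  d5:3 → peak 7
Best is D@2, peak 7.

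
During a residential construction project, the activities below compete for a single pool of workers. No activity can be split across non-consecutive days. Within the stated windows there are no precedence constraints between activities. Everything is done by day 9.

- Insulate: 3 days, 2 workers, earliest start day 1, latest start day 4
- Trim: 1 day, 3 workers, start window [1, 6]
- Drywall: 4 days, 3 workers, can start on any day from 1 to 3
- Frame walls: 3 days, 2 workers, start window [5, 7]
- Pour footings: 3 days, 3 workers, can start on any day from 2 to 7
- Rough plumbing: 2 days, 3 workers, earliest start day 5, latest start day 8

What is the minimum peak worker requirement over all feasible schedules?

6

Early-start (Insulate@1, Trim@1, Drywall@1, Frame walls@5, Pour footings@2, Rough plumbing@5) gives peak 8: d1:8  d2:8  d3:8  d4:6  d5:5  d6:5  d7:2  d8:0  d9:0.
Shift Drywall→2, Pour footings→6, Rough plumbing→8.
Schedule Insulate@1, Trim@1, Drywall@2, Frame walls@5, Pour footings@6, Rough plumbing@8: d1:5  d2:5  d3:5  d4:3  d5:5  d6:5  d7:5  d8:6  d9:3 — peak 6.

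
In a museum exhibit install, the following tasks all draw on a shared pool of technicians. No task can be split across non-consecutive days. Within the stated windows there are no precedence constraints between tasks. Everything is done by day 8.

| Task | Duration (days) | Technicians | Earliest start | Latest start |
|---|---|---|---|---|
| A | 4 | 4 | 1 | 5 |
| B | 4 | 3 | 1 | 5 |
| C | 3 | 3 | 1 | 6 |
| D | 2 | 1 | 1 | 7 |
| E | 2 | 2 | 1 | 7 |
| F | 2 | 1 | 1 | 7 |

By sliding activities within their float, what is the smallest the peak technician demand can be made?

Early-start (A@1, B@1, C@1, D@1, E@1, F@1) gives peak 14: d1:14  d2:14  d3:10  d4:7  d5:0  d6:0  d7:0  d8:0.
Shift B→5, C→5, E→3.
Schedule A@1, B@5, C@5, D@1, E@3, F@1: d1:6  d2:6  d3:6  d4:6  d5:6  d6:6  d7:6  d8:3 — peak 6.
Total technician-days = 45 over 8 days ⇒ peak ≥ ⌈45/8⌉ = 6, so 6 is optimal.

6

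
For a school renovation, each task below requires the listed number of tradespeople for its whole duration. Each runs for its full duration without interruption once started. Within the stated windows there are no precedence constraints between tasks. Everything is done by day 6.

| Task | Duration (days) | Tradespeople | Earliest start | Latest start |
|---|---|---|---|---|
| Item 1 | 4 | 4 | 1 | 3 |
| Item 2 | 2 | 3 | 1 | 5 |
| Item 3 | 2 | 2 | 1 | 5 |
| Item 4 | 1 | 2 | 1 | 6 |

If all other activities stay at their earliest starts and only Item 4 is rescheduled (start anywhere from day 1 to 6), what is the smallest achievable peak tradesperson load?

Item 4@1: d1:11  d2:9  d3:4  d4:4  d5:0  d6:0 → peak 11
Item 4@2: d1:9  d2:11  d3:4  d4:4  d5:0  d6:0 → peak 11
Item 4@3: d1:9  d2:9  d3:6  d4:4  d5:0  d6:0 → peak 9
Item 4@4: d1:9  d2:9  d3:4  d4:6  d5:0  d6:0 → peak 9
Item 4@5: d1:9  d2:9  d3:4  d4:4  d5:2  d6:0 → peak 9
Item 4@6: d1:9  d2:9  d3:4  d4:4  d5:0  d6:2 → peak 9
Best is Item 4@3, peak 9.

9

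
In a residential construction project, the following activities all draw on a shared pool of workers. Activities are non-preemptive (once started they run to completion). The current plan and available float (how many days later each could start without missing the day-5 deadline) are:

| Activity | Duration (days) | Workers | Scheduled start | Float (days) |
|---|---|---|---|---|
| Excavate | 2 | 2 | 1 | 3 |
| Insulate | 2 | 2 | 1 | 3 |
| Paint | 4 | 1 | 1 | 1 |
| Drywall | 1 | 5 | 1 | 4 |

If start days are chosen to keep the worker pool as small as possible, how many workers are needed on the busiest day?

Early-start (Excavate@1, Insulate@1, Paint@1, Drywall@1) gives peak 10: d1:10  d2:5  d3:1  d4:1  d5:0.
Shift Drywall→5.
Schedule Excavate@1, Insulate@1, Paint@1, Drywall@5: d1:5  d2:5  d3:1  d4:1  d5:5 — peak 5.

5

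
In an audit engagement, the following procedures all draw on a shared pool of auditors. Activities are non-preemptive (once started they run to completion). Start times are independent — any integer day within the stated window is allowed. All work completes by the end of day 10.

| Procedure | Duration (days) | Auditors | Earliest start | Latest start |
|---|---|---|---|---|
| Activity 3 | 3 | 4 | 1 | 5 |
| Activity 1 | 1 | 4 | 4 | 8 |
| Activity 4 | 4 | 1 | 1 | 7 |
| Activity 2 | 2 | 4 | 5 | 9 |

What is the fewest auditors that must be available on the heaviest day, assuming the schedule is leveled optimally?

4

Early-start (Activity 3@1, Activity 1@4, Activity 4@1, Activity 2@5) gives peak 5: d1:5  d2:5  d3:5  d4:5  d5:4  d6:4  d7:0  d8:0  d9:0  d10:0.
Shift Activity 4→5, Activity 2→9.
Schedule Activity 3@1, Activity 1@4, Activity 4@5, Activity 2@9: d1:4  d2:4  d3:4  d4:4  d5:1  d6:1  d7:1  d8:1  d9:4  d10:4 — peak 4.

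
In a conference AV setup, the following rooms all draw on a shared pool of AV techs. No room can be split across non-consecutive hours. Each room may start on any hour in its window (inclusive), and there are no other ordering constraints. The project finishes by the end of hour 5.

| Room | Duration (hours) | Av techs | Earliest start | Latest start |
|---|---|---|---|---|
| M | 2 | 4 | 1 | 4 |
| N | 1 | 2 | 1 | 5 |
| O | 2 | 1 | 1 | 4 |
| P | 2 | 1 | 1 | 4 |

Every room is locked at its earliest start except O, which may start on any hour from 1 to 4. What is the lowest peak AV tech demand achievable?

O@1: h1:8  h2:6  h3:0  h4:0  h5:0 → peak 8
O@2: h1:7  h2:6  h3:1  h4:0  h5:0 → peak 7
O@3: h1:7  h2:5  h3:1  h4:1  h5:0 → peak 7
O@4: h1:7  h2:5  h3:0  h4:1  h5:1 → peak 7
Best is O@2, peak 7.

7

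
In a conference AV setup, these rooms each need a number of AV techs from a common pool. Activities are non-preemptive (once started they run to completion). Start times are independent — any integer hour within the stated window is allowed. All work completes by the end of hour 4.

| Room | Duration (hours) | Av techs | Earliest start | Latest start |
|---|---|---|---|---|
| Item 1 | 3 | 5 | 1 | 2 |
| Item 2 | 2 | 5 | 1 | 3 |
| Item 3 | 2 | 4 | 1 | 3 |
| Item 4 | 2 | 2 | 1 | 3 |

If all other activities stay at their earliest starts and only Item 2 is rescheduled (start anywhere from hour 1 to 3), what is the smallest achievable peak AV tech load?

Item 2@1: h1:16  h2:16  h3:5  h4:0 → peak 16
Item 2@2: h1:11  h2:16  h3:10  h4:0 → peak 16
Item 2@3: h1:11  h2:11  h3:10  h4:5 → peak 11
Best is Item 2@3, peak 11.

11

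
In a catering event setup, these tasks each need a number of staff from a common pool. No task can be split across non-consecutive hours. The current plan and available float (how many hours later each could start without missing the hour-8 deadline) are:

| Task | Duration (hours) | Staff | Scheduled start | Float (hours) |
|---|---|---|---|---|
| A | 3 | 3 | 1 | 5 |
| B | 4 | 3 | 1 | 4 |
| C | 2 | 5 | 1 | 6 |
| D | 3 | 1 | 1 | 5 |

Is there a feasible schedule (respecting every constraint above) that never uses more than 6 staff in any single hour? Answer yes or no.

yes

Schedule A@1, B@1, C@5, D@4: h1:6  h2:6  h3:6  h4:4  h5:6  h6:6  h7:0  h8:0 — peak 6 ≤ 6.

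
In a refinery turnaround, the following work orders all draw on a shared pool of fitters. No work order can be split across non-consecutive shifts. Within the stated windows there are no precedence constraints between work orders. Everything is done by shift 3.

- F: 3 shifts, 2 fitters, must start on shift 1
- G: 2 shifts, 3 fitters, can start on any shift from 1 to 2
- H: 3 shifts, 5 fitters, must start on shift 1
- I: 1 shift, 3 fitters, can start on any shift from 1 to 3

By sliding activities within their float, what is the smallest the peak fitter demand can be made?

Early-start (F@1, G@1, H@1, I@1) gives peak 13: s1:13  s2:10  s3:7.
Shift I→3.
Schedule F@1, G@1, H@1, I@3: s1:10  s2:10  s3:10 — peak 10.
Total fitter-shifts = 30 over 3 shifts ⇒ peak ≥ ⌈30/3⌉ = 10, so 10 is optimal.

10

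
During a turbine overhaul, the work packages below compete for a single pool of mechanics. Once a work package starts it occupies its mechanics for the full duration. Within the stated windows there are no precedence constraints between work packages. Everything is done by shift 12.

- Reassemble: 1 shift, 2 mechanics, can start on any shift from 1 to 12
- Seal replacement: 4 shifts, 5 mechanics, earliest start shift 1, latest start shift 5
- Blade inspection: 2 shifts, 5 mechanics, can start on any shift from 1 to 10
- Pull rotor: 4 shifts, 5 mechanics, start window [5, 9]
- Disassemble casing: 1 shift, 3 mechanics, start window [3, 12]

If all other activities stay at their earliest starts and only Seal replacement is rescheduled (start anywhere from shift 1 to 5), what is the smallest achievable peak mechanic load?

10

Seal replacement@1: s1:12  s2:10  s3:8  s4:5  s5:5  s6:5  s7:5  s8:5  s9:0  s10:0  s11:0  s12:0 → peak 12
Seal replacement@2: s1:7  s2:10  s3:8  s4:5  s5:10  s6:5  s7:5  s8:5  s9:0  s10:0  s11:0  s12:0 → peak 10
Seal replacement@3: s1:7  s2:5  s3:8  s4:5  s5:10  s6:10  s7:5  s8:5  s9:0  s10:0  s11:0  s12:0 → peak 10
Seal replacement@4: s1:7  s2:5  s3:3  s4:5  s5:10  s6:10  s7:10  s8:5  s9:0  s10:0  s11:0  s12:0 → peak 10
Seal replacement@5: s1:7  s2:5  s3:3  s4:0  s5:10  s6:10  s7:10  s8:10  s9:0  s10:0  s11:0  s12:0 → peak 10
Best is Seal replacement@2, peak 10.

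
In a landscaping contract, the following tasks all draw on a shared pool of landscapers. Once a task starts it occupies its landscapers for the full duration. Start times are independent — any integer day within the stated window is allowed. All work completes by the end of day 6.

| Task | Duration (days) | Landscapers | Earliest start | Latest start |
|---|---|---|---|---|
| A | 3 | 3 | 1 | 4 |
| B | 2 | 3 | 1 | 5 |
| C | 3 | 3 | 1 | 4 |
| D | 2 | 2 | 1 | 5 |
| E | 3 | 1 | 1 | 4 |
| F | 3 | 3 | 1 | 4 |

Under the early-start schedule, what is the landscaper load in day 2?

At early start, day 2 has: A, B, C, D, E, F.
Demand: 3 + 3 + 3 + 2 + 1 + 3 = 15.

15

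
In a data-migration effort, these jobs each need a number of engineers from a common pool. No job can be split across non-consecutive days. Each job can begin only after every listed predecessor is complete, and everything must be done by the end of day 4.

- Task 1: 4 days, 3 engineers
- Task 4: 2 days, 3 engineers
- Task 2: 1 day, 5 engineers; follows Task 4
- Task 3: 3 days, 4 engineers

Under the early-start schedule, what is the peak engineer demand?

Early-start schedule: Task 1@1, Task 4@1, Task 2@3, Task 3@1.
Load per day: day 1: 10, day 2: 10, day 3: 12, day 4: 3.
Peak is 12.

12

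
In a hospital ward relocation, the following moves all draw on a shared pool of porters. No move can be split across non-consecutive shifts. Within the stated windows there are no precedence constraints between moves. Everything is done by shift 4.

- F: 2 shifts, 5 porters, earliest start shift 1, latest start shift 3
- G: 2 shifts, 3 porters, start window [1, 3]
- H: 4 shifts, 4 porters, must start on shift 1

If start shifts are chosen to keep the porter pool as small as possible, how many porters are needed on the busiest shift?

9

Early-start (F@1, G@1, H@1) gives peak 12: s1:12  s2:12  s3:4  s4:4.
Shift G→3.
Schedule F@1, G@3, H@1: s1:9  s2:9  s3:7  s4:7 — peak 9.
No arrangement of the 9 feasible schedules does better.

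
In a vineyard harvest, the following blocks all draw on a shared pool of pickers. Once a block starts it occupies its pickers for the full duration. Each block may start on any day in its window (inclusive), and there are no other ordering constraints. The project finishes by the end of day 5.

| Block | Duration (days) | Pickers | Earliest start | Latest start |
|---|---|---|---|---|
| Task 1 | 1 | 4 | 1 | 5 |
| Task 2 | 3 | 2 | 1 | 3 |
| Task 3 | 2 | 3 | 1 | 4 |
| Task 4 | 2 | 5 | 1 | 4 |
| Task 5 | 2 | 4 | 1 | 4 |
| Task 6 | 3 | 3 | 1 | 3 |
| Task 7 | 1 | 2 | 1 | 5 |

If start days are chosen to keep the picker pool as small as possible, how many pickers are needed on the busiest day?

10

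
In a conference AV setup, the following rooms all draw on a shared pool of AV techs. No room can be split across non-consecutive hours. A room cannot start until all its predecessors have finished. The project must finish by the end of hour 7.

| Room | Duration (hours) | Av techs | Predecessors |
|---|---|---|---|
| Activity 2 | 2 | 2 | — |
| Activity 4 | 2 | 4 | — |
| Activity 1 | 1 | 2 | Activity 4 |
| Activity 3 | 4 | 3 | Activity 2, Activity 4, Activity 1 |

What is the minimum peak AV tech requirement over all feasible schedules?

Schedule Activity 2@1, Activity 4@1, Activity 1@3, Activity 3@4: h1:6  h2:6  h3:2  h4:3  h5:3  h6:3  h7:3 — peak 6.
No arrangement of the 2 feasible schedules does better.

6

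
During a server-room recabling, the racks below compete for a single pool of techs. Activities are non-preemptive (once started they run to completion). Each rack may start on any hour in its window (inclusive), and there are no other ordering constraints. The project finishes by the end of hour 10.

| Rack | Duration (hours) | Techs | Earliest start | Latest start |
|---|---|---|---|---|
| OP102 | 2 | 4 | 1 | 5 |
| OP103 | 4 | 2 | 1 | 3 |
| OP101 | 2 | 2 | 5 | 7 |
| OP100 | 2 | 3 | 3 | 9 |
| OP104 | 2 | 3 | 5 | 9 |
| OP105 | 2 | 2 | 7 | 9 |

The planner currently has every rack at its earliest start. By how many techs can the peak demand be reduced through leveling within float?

1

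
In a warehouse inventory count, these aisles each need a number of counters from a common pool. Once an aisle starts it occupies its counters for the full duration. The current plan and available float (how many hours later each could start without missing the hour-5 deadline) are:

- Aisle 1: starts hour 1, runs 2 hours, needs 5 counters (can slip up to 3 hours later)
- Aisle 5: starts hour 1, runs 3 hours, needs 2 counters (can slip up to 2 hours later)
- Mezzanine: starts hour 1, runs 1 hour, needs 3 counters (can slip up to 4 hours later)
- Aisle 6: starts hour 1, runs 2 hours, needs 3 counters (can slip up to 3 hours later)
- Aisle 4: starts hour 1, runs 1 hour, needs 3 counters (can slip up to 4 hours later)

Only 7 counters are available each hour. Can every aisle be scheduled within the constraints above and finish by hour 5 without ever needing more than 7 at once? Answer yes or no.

yes

Schedule Aisle 1@1, Aisle 5@1, Mezzanine@3, Aisle 6@4, Aisle 4@4: h1:7  h2:7  h3:5  h4:6  h5:3 — peak 7 ≤ 7.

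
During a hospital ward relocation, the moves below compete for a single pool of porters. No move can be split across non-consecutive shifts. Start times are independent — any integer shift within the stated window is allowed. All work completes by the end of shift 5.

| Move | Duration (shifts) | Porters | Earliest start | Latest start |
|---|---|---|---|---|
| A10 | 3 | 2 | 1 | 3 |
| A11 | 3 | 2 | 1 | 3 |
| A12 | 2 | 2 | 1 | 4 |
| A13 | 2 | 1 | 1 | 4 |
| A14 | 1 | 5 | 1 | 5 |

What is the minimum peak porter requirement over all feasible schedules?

Early-start (A10@1, A11@1, A12@1, A13@1, A14@1) gives peak 12: s1:12  s2:7  s3:4  s4:0  s5:0.
Shift A13→3, A14→4.
Schedule A10@1, A11@1, A12@1, A13@3, A14@4: s1:6  s2:6  s3:5  s4:6  s5:0 — peak 6.

6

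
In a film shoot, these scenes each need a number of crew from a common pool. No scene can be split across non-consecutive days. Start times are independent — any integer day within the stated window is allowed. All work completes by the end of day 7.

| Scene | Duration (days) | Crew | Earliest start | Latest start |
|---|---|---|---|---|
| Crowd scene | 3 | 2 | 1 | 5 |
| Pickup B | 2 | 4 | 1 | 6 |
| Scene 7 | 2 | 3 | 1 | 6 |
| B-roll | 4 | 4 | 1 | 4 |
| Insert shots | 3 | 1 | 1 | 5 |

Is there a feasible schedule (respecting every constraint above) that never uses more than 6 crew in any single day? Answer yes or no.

no

The minimum achievable peak is 7; 6 < 7, so no feasible schedule stays within the cap.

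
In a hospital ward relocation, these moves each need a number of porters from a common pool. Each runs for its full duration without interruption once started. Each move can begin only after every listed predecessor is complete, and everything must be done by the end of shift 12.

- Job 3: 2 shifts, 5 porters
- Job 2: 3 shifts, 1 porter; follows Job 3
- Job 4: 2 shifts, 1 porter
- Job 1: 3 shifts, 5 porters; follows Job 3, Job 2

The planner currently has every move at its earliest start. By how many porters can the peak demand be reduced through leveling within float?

1

Early-start peak: s1:6  s2:6  s3:1  s4:1  s5:1  s6:5  s7:5  s8:5  s9:0  s10:0  s11:0  s12:0 ⇒ 6.
Leveled (Job 3@1, Job 2@3, Job 4@3, Job 1@6): s1:5  s2:5  s3:2  s4:2  s5:1  s6:5  s7:5  s8:5  s9:0  s10:0  s11:0  s12:0 ⇒ 5.
Reduction 6 − 5 = 1.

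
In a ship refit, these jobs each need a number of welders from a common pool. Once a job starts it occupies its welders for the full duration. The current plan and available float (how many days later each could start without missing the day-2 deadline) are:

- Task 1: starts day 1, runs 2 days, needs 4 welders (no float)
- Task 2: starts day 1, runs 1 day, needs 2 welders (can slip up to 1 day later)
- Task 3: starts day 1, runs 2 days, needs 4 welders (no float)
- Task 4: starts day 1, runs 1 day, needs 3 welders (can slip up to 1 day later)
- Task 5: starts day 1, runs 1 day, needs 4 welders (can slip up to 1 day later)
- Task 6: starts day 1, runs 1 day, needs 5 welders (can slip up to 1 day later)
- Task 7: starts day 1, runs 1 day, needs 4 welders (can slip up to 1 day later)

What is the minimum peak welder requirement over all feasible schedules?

Early-start (Task 1@1, Task 2@1, Task 3@1, Task 4@1, Task 5@1, Task 6@1, Task 7@1) gives peak 26: d1:26  d2:8.
Shift Task 6→2, Task 7→2.
Schedule Task 1@1, Task 2@1, Task 3@1, Task 4@1, Task 5@1, Task 6@2, Task 7@2: d1:17  d2:17 — peak 17.
Total welder-days = 34 over 2 days ⇒ peak ≥ ⌈34/2⌉ = 17, so 17 is optimal.

17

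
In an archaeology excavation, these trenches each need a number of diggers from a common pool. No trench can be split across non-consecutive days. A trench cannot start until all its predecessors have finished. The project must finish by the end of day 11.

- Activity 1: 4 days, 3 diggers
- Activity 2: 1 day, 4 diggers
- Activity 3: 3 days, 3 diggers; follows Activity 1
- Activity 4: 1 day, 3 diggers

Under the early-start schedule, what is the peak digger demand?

10

Early-start schedule: Activity 1@1, Activity 2@1, Activity 3@5, Activity 4@1.
Load per day: day 1: 10, day 2: 3, day 3: 3, day 4: 3, day 5: 3, day 6: 3, day 7: 3, day 8: 0, day 9: 0, day 10: 0, day 11: 0.
Peak is 10.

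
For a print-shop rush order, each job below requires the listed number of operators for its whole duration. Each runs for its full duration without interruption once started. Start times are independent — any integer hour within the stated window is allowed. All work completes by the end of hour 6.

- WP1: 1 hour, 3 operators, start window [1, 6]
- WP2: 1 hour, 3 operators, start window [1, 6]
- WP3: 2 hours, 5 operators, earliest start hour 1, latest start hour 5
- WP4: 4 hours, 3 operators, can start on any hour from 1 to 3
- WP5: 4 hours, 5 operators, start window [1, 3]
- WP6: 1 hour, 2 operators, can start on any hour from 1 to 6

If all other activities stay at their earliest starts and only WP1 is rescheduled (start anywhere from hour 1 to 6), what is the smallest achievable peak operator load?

WP1@1: h1:21  h2:13  h3:8  h4:8  h5:0  h6:0 → peak 21
WP1@2: h1:18  h2:16  h3:8  h4:8  h5:0  h6:0 → peak 18
WP1@3: h1:18  h2:13  h3:11  h4:8  h5:0  h6:0 → peak 18
WP1@4: h1:18  h2:13  h3:8  h4:11  h5:0  h6:0 → peak 18
WP1@5: h1:18  h2:13  h3:8  h4:8  h5:3  h6:0 → peak 18
WP1@6: h1:18  h2:13  h3:8  h4:8  h5:0  h6:3 → peak 18
Best is WP1@2, peak 18.

18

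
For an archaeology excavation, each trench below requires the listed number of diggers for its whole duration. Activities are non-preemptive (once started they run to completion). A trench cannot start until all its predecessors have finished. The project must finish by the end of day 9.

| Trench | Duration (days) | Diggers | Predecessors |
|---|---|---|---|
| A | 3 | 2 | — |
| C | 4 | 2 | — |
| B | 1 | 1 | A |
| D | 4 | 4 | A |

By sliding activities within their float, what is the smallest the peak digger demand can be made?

4

Early-start (A@1, C@1, B@4, D@4) gives peak 7: d1:4  d2:4  d3:4  d4:7  d5:4  d6:4  d7:4  d8:0  d9:0.
Shift D→5.
Schedule A@1, C@1, B@4, D@5: d1:4  d2:4  d3:4  d4:3  d5:4  d6:4  d7:4  d8:4  d9:0 — peak 4.
Total digger-days = 31 over 9 days ⇒ peak ≥ ⌈31/9⌉ = 4, so 4 is optimal.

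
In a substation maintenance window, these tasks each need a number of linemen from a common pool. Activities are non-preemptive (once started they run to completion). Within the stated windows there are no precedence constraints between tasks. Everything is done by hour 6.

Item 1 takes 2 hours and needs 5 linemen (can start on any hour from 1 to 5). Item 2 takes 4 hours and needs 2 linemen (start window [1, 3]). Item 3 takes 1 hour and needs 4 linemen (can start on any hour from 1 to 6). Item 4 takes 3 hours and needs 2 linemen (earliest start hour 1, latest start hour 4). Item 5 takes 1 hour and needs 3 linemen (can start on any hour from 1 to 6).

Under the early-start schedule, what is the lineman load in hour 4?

At early start, hour 4 has: Item 2.
Demand: 2 = 2.

2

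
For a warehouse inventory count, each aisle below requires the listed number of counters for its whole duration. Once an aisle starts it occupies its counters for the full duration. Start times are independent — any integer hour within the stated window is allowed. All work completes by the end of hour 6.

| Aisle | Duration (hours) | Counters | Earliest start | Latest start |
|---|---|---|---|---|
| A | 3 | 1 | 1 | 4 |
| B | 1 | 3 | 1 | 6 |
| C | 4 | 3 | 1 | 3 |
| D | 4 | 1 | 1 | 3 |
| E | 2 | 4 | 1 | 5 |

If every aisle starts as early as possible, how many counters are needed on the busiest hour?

Early-start schedule: A@1, B@1, C@1, D@1, E@1.
Load per hour: hour 1: 12, hour 2: 9, hour 3: 5, hour 4: 4, hour 5: 0, hour 6: 0.
Peak is 12.

12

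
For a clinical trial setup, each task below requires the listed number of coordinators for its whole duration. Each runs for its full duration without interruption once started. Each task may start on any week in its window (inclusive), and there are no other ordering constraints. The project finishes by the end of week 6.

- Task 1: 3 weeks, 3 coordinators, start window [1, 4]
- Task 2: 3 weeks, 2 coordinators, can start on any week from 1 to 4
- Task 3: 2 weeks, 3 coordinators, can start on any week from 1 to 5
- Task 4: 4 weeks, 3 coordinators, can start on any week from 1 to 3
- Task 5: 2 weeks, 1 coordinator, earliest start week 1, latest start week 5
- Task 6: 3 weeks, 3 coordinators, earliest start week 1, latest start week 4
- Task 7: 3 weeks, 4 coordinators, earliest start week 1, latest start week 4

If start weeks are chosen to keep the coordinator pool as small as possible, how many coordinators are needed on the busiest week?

10

Early-start (Task 1@1, Task 2@1, Task 3@1, Task 4@1, Task 5@1, Task 6@1, Task 7@1) gives peak 19: w1:19  w2:19  w3:15  w4:3  w5:0  w6:0.
Shift Task 4→3, Task 6→4, Task 7→4.
Schedule Task 1@1, Task 2@1, Task 3@1, Task 4@3, Task 5@1, Task 6@4, Task 7@4: w1:9  w2:9  w3:8  w4:10  w5:10  w6:10 — peak 10.
Total coordinator-weeks = 56 over 6 weeks ⇒ peak ≥ ⌈56/6⌉ = 10, so 10 is optimal.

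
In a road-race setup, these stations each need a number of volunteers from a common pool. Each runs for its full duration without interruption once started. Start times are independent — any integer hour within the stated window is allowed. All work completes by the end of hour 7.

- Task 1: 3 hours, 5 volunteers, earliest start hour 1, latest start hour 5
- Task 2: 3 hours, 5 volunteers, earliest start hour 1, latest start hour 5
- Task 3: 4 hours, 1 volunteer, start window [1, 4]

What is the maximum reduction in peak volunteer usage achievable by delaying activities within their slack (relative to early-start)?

5

Early-start peak: h1:11  h2:11  h3:11  h4:1  h5:0  h6:0  h7:0 ⇒ 11.
Leveled (Task 1@1, Task 2@4, Task 3@1): h1:6  h2:6  h3:6  h4:6  h5:5  h6:5  h7:0 ⇒ 6.
Reduction 11 − 6 = 5.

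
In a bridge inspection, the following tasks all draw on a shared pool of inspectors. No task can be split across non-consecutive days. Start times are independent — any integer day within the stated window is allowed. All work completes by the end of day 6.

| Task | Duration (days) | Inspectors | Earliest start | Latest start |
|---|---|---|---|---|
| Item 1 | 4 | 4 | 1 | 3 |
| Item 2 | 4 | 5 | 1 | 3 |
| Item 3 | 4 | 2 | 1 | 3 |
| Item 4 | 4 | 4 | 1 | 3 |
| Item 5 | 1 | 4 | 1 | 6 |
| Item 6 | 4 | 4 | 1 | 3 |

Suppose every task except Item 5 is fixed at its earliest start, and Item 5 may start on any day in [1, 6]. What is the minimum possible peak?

19

Item 5@1: d1:23  d2:19  d3:19  d4:19  d5:0  d6:0 → peak 23
Item 5@2: d1:19  d2:23  d3:19  d4:19  d5:0  d6:0 → peak 23
Item 5@3: d1:19  d2:19  d3:23  d4:19  d5:0  d6:0 → peak 23
Item 5@4: d1:19  d2:19  d3:19  d4:23  d5:0  d6:0 → peak 23
Item 5@5: d1:19  d2:19  d3:19  d4:19  d5:4  d6:0 → peak 19
Item 5@6: d1:19  d2:19  d3:19  d4:19  d5:0  d6:4 → peak 19
Best is Item 5@5, peak 19.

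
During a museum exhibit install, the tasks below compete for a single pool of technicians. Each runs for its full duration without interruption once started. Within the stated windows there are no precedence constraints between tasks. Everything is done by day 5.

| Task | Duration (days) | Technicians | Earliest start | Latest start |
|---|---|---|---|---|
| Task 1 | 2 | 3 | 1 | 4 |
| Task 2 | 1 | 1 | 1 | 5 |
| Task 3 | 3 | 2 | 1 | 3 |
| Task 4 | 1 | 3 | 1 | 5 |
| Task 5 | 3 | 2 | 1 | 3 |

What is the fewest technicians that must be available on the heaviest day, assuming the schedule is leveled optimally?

Early-start (Task 1@1, Task 2@1, Task 3@1, Task 4@1, Task 5@1) gives peak 11: d1:11  d2:7  d3:4  d4:0  d5:0.
Shift Task 3→2, Task 4→5, Task 5→3.
Schedule Task 1@1, Task 2@1, Task 3@2, Task 4@5, Task 5@3: d1:4  d2:5  d3:4  d4:4  d5:5 — peak 5.
Total technician-days = 22 over 5 days ⇒ peak ≥ ⌈22/5⌉ = 5, so 5 is optimal.

5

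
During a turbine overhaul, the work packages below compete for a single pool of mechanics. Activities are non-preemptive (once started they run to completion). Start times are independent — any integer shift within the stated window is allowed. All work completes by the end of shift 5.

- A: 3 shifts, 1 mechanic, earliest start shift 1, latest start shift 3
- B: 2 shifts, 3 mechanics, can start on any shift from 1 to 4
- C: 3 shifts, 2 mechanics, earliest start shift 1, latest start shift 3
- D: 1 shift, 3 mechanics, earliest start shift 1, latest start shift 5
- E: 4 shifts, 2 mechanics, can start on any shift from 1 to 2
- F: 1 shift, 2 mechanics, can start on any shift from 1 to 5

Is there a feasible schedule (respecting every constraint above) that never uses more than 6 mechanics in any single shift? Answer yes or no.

Schedule A@1, B@1, C@3, D@5, E@1, F@4: s1:6  s2:6  s3:5  s4:6  s5:5 — peak 6 ≤ 6.

yes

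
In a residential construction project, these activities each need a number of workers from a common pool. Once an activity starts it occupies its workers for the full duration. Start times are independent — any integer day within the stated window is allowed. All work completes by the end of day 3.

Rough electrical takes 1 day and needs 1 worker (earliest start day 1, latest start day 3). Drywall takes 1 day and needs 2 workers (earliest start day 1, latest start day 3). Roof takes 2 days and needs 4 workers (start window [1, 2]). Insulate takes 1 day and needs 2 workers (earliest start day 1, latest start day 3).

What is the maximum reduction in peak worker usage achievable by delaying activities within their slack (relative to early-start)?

4

Early-start peak: d1:9  d2:4  d3:0 ⇒ 9.
Leveled (Rough electrical@1, Drywall@1, Roof@2, Insulate@1): d1:5  d2:4  d3:4 ⇒ 5.
Reduction 9 − 5 = 4.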